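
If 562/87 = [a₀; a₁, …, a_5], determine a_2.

Run the Euclidean algorithm, recording each quotient:
562 = 6·87 + 40, so a_0 = 6
87 = 2·40 + 7, so a_1 = 2
40 = 5·7 + 5, so a_2 = 5

5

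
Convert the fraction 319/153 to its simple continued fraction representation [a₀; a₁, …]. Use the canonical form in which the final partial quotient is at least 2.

[2; 11, 1, 3, 3]

319 = 2·153 + 13, so a_0 = 2
153 = 11·13 + 10, so a_1 = 11
13 = 1·10 + 3, so a_2 = 1
10 = 3·3 + 1, so a_3 = 3
3 = 3·1 + 0, so a_4 = 3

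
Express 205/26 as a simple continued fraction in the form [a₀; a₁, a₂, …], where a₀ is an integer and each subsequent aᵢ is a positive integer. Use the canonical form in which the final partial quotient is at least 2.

Repeatedly divide and take the remainder:
205 = 7·26 + 23, so a_0 = 7
26 = 1·23 + 3, so a_1 = 1
23 = 7·3 + 2, so a_2 = 7
3 = 1·2 + 1, so a_3 = 1
2 = 2·1 + 0, so a_4 = 2

[7; 1, 7, 1, 2]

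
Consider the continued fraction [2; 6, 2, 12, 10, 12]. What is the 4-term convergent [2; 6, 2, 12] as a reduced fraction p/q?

Collapse the nested fraction from the inside out:
Start with 12.
2 + 1/(12/1) = 2 + 1/12 = 25/12
6 + 1/(25/12) = 6 + 12/25 = 162/25
2 + 1/(162/25) = 2 + 25/162 = 349/162

349/162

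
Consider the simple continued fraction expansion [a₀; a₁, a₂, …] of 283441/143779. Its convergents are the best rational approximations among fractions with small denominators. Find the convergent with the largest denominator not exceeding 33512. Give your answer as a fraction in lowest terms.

a_0 = 1: 1/1  (≤ bound)
a_1 = 1: 2/1  (≤ bound)
a_2 = 33: 67/34  (≤ bound)
a_3 = 1: 69/35  (≤ bound)
a_4 = 12: 895/454  (≤ bound)
a_5 = 35: 31394/15925  (≤ bound)
a_6 = 9: 283441/143779  (> 33512, stop)

31394/15925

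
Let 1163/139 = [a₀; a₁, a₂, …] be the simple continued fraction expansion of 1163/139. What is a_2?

1

⌊1163/139⌋ = 8, remainder 51
⌊139/51⌋ = 2, remainder 37
⌊51/37⌋ = 1, remainder 14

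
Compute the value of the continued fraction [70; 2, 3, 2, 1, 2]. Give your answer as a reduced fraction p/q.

Compute successive convergents:
a_0 = 70: 70/1
a_1 = 2: 141/2
a_2 = 3: 493/7
a_3 = 2: 1127/16
a_4 = 1: 1620/23
a_5 = 2: 4367/62

4367/62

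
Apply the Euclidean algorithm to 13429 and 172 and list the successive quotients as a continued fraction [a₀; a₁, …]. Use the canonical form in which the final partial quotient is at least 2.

13429 = 78·172 + 13, so a_0 = 78
172 = 13·13 + 3, so a_1 = 13
13 = 4·3 + 1, so a_2 = 4
3 = 3·1 + 0, so a_3 = 3

[78; 13, 4, 3]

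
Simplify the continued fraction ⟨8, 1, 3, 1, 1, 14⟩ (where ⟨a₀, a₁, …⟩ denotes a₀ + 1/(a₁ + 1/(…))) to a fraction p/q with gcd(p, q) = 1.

Start with 14.
1 + 1/(14/1) = 1 + 1/14 = 15/14
1 + 1/(15/14) = 1 + 14/15 = 29/15
3 + 1/(29/15) = 3 + 15/29 = 102/29
1 + 1/(102/29) = 1 + 29/102 = 131/102
8 + 1/(131/102) = 8 + 102/131 = 1150/131

1150/131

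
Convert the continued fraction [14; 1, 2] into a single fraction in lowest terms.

Starting at the tail and folding back:
Start with 2.
1 + 1/(2/1) = 1 + 1/2 = 3/2
14 + 1/(3/2) = 14 + 2/3 = 44/3

44/3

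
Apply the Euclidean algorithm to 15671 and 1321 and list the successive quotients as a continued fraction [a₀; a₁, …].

15671 ÷ 1321 → quotient 11, remainder 1140
1321 ÷ 1140 → quotient 1, remainder 181
1140 ÷ 181 → quotient 6, remainder 54
181 ÷ 54 → quotient 3, remainder 19
54 ÷ 19 → quotient 2, remainder 16
19 ÷ 16 → quotient 1, remainder 3
16 ÷ 3 → quotient 5, remainder 1
3 ÷ 1 → quotient 3, remainder 0

[11; 1, 6, 3, 2, 1, 5, 3]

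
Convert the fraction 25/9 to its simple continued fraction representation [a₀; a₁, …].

[2; 1, 3, 2]

⌊25/9⌋ = 2, remainder 7
⌊9/7⌋ = 1, remainder 2
⌊7/2⌋ = 3, remainder 1
⌊2/1⌋ = 2, remainder 0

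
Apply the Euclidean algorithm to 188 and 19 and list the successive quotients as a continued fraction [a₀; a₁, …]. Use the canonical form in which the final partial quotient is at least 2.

[9; 1, 8, 2]

Repeatedly divide and take the remainder:
⌊188/19⌋ = 9, remainder 17
⌊19/17⌋ = 1, remainder 2
⌊17/2⌋ = 8, remainder 1
⌊2/1⌋ = 2, remainder 0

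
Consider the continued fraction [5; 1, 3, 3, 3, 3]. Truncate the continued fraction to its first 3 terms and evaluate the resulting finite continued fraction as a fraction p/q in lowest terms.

23/4

Start with 3.
1 + 1/(3/1) = 1 + 1/3 = 4/3
5 + 1/(4/3) = 5 + 3/4 = 23/4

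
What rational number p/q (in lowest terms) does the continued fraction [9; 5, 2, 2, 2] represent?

597/65

Start with 2.
2 + 1/(2/1) = 2 + 1/2 = 5/2
2 + 1/(5/2) = 2 + 2/5 = 12/5
5 + 1/(12/5) = 5 + 5/12 = 65/12
9 + 1/(65/12) = 9 + 12/65 = 597/65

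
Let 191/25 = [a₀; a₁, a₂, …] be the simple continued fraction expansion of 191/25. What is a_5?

2

Repeatedly divide and take the remainder:
⌊191/25⌋ = 7, remainder 16
⌊25/16⌋ = 1, remainder 9
⌊16/9⌋ = 1, remainder 7
⌊9/7⌋ = 1, remainder 2
⌊7/2⌋ = 3, remainder 1
⌊2/1⌋ = 2, remainder 0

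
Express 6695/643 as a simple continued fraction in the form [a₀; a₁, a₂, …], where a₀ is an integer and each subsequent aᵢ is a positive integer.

6695 ÷ 643 → quotient 10, remainder 265
643 ÷ 265 → quotient 2, remainder 113
265 ÷ 113 → quotient 2, remainder 39
113 ÷ 39 → quotient 2, remainder 35
39 ÷ 35 → quotient 1, remainder 4
35 ÷ 4 → quotient 8, remainder 3
4 ÷ 3 → quotient 1, remainder 1
3 ÷ 1 → quotient 3, remainder 0

[10; 2, 2, 2, 1, 8, 1, 3]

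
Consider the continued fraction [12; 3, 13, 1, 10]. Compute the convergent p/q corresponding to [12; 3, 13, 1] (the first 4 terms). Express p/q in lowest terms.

530/43

Start with 1.
13 + 1/(1/1) = 13 + 1/1 = 14/1
3 + 1/(14/1) = 3 + 1/14 = 43/14
12 + 1/(43/14) = 12 + 14/43 = 530/43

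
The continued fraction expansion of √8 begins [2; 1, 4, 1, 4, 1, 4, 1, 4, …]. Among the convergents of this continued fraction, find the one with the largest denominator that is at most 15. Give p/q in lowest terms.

17/6

List convergents until the denominator exceeds the bound:
a_0 = 2: 2/1  (≤ bound)
a_1 = 1: 3/1  (≤ bound)
a_2 = 4: 14/5  (≤ bound)
a_3 = 1: 17/6  (≤ bound)
a_4 = 4: 82/29  (> 15, stop)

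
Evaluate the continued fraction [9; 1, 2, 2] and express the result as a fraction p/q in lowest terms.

68/7

a_0 = 9: 9/1
a_1 = 1: 10/1
a_2 = 2: 29/3
a_3 = 2: 68/7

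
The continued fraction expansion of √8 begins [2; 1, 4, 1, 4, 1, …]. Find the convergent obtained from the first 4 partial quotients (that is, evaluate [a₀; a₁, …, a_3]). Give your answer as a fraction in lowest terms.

17/6

Start with 1.
4 + 1/(1/1) = 4 + 1/1 = 5/1
1 + 1/(5/1) = 1 + 1/5 = 6/5
2 + 1/(6/5) = 2 + 5/6 = 17/6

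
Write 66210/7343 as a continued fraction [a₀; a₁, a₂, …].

[9; 59, 1, 2, 3, 12]

66210 ÷ 7343 → quotient 9, remainder 123
7343 ÷ 123 → quotient 59, remainder 86
123 ÷ 86 → quotient 1, remainder 37
86 ÷ 37 → quotient 2, remainder 12
37 ÷ 12 → quotient 3, remainder 1
12 ÷ 1 → quotient 12, remainder 0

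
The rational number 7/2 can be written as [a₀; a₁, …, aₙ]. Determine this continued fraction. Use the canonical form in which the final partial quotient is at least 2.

[3; 2]

⌊7/2⌋ = 3, remainder 1
⌊2/1⌋ = 2, remainder 0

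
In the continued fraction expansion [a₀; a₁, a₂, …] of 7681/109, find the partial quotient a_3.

3

⌊7681/109⌋ = 70, remainder 51
⌊109/51⌋ = 2, remainder 7
⌊51/7⌋ = 7, remainder 2
⌊7/2⌋ = 3, remainder 1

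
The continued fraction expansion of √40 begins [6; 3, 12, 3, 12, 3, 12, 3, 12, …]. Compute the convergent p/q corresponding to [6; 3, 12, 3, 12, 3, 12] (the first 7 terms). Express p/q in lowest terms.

337434/53353

a_0 = 6: 6/1
a_1 = 3: 19/3
a_2 = 12: 234/37
a_3 = 3: 721/114
a_4 = 12: 8886/1405
a_5 = 3: 27379/4329
a_6 = 12: 337434/53353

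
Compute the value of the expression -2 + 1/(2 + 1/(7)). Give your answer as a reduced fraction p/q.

Use the convergent recurrence hₖ = aₖ·hₖ₋₁ + hₖ₋₂ (and likewise for the denominators kₖ):
a_0 = -2: -2/1
a_1 = 2: -3/2
a_2 = 7: -23/15

-23/15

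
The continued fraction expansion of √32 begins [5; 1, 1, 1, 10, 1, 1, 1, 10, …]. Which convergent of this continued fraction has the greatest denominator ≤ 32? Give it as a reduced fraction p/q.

a_0 = 5: 5/1  (≤ bound)
a_1 = 1: 6/1  (≤ bound)
a_2 = 1: 11/2  (≤ bound)
a_3 = 1: 17/3  (≤ bound)
a_4 = 10: 181/32  (≤ bound)
a_5 = 1: 198/35  (> 32, stop)

181/32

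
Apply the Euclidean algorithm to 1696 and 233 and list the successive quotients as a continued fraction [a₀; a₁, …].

[7; 3, 1, 1, 2, 2, 5]

Apply division with remainder until the remainder is 0:
⌊1696/233⌋ = 7, remainder 65
⌊233/65⌋ = 3, remainder 38
⌊65/38⌋ = 1, remainder 27
⌊38/27⌋ = 1, remainder 11
⌊27/11⌋ = 2, remainder 5
⌊11/5⌋ = 2, remainder 1
⌊5/1⌋ = 5, remainder 0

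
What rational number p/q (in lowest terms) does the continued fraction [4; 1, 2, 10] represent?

145/31

Starting at the tail and folding back:
Start with 10.
2 + 1/(10/1) = 2 + 1/10 = 21/10
1 + 1/(21/10) = 1 + 10/21 = 31/21
4 + 1/(31/21) = 4 + 21/31 = 145/31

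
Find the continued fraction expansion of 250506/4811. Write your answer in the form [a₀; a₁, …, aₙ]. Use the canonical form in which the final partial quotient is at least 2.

[52; 14, 2, 2, 9, 7]

250506 ÷ 4811 → quotient 52, remainder 334
4811 ÷ 334 → quotient 14, remainder 135
334 ÷ 135 → quotient 2, remainder 64
135 ÷ 64 → quotient 2, remainder 7
64 ÷ 7 → quotient 9, remainder 1
7 ÷ 1 → quotient 7, remainder 0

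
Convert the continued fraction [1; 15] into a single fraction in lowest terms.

Start with 15.
1 + 1/(15/1) = 1 + 1/15 = 16/15

16/15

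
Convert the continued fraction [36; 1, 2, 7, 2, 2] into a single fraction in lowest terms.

4255/116

Build up convergents one term at a time:
a_0 = 36: 36/1
a_1 = 1: 37/1
a_2 = 2: 110/3
a_3 = 7: 807/22
a_4 = 2: 1724/47
a_5 = 2: 4255/116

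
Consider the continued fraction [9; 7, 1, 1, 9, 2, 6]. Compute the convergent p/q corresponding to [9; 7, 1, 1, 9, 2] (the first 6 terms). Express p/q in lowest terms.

2749/301

Compute successive convergents:
a_0 = 9: 9/1
a_1 = 7: 64/7
a_2 = 1: 73/8
a_3 = 1: 137/15
a_4 = 9: 1306/143
a_5 = 2: 2749/301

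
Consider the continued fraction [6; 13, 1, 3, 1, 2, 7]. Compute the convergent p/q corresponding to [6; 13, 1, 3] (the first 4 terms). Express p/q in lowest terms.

334/55

Compute successive convergents:
a_0 = 6: 6/1
a_1 = 13: 79/13
a_2 = 1: 85/14
a_3 = 3: 334/55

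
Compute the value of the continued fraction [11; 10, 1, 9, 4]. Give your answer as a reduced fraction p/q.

Compute successive convergents:
a_0 = 11: 11/1
a_1 = 10: 111/10
a_2 = 1: 122/11
a_3 = 9: 1209/109
a_4 = 4: 4958/447

4958/447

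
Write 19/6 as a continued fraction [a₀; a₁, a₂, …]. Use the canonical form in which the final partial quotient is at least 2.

Run the Euclidean algorithm, recording each quotient:
⌊19/6⌋ = 3, remainder 1
⌊6/1⌋ = 6, remainder 0

[3; 6]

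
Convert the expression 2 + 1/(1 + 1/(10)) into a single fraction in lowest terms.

32/11

Use the convergent recurrence hₖ = aₖ·hₖ₋₁ + hₖ₋₂ (and likewise for the denominators kₖ):
a_0 = 2: 2/1
a_1 = 1: 3/1
a_2 = 10: 32/11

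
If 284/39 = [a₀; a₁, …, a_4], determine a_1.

⌊284/39⌋ = 7, remainder 11
⌊39/11⌋ = 3, remainder 6

3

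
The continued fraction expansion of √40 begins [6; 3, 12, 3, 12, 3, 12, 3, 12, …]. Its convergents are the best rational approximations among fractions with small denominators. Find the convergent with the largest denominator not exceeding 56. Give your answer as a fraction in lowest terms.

a_0 = 6: 6/1  (≤ bound)
a_1 = 3: 19/3  (≤ bound)
a_2 = 12: 234/37  (≤ bound)
a_3 = 3: 721/114  (> 56, stop)

234/37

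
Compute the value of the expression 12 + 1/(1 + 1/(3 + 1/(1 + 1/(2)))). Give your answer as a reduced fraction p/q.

a_0 = 12: 12/1
a_1 = 1: 13/1
a_2 = 3: 51/4
a_3 = 1: 64/5
a_4 = 2: 179/14

179/14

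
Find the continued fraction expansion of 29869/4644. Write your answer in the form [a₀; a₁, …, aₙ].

[6; 2, 3, 6, 6, 2, 3, 2]

29869 = 6·4644 + 2005, so a_0 = 6
4644 = 2·2005 + 634, so a_1 = 2
2005 = 3·634 + 103, so a_2 = 3
634 = 6·103 + 16, so a_3 = 6
103 = 6·16 + 7, so a_4 = 6
16 = 2·7 + 2, so a_5 = 2
7 = 3·2 + 1, so a_6 = 3
2 = 2·1 + 0, so a_7 = 2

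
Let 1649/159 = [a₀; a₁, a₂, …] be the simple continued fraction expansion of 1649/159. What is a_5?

1

Apply division with remainder until the remainder is 0:
1649 ÷ 159 → quotient 10, remainder 59
159 ÷ 59 → quotient 2, remainder 41
59 ÷ 41 → quotient 1, remainder 18
41 ÷ 18 → quotient 2, remainder 5
18 ÷ 5 → quotient 3, remainder 3
5 ÷ 3 → quotient 1, remainder 2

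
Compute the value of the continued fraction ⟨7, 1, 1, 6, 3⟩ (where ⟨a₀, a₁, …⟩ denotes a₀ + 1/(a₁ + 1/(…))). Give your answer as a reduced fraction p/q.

Start with 3.
6 + 1/(3/1) = 6 + 1/3 = 19/3
1 + 1/(19/3) = 1 + 3/19 = 22/19
1 + 1/(22/19) = 1 + 19/22 = 41/22
7 + 1/(41/22) = 7 + 22/41 = 309/41

309/41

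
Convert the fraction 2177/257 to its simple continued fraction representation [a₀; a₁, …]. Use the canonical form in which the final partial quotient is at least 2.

⌊2177/257⌋ = 8, remainder 121
⌊257/121⌋ = 2, remainder 15
⌊121/15⌋ = 8, remainder 1
⌊15/1⌋ = 15, remainder 0

[8; 2, 8, 15]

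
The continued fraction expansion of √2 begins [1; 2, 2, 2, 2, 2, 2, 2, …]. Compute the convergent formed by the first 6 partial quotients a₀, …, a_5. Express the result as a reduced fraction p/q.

a_0 = 1: 1/1
a_1 = 2: 3/2
a_2 = 2: 7/5
a_3 = 2: 17/12
a_4 = 2: 41/29
a_5 = 2: 99/70

99/70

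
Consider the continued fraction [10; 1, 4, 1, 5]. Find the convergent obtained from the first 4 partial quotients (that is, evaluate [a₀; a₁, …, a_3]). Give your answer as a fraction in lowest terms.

Start with 1.
4 + 1/(1/1) = 4 + 1/1 = 5/1
1 + 1/(5/1) = 1 + 1/5 = 6/5
10 + 1/(6/5) = 10 + 5/6 = 65/6

65/6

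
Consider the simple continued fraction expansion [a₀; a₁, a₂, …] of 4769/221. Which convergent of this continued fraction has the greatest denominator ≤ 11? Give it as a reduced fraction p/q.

a_0 = 21: 21/1  (≤ bound)
a_1 = 1: 22/1  (≤ bound)
a_2 = 1: 43/2  (≤ bound)
a_3 = 2: 108/5  (≤ bound)
a_4 = 1: 151/7  (≤ bound)
a_5 = 1: 259/12  (> 11, stop)

151/7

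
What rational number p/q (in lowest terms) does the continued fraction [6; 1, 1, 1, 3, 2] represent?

Starting at the tail and folding back:
Start with 2.
3 + 1/(2/1) = 3 + 1/2 = 7/2
1 + 1/(7/2) = 1 + 2/7 = 9/7
1 + 1/(9/7) = 1 + 7/9 = 16/9
1 + 1/(16/9) = 1 + 9/16 = 25/16
6 + 1/(25/16) = 6 + 16/25 = 166/25

166/25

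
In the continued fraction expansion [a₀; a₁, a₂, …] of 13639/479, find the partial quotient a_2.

9

Apply division with remainder until the remainder is 0:
13639 ÷ 479 → quotient 28, remainder 227
479 ÷ 227 → quotient 2, remainder 25
227 ÷ 25 → quotient 9, remainder 2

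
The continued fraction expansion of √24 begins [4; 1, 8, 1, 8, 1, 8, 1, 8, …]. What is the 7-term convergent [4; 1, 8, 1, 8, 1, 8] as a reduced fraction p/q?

4316/881

Compute successive convergents:
a_0 = 4: 4/1
a_1 = 1: 5/1
a_2 = 8: 44/9
a_3 = 1: 49/10
a_4 = 8: 436/89
a_5 = 1: 485/99
a_6 = 8: 4316/881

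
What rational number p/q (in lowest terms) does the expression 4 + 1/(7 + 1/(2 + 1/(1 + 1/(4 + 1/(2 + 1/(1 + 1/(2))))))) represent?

3681/890

a_0 = 4: 4/1
a_1 = 7: 29/7
a_2 = 2: 62/15
a_3 = 1: 91/22
a_4 = 4: 426/103
a_5 = 2: 943/228
a_6 = 1: 1369/331
a_7 = 2: 3681/890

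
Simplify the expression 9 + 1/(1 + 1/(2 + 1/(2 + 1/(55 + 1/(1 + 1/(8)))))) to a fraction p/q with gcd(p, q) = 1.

34465/3548

a_0 = 9: 9/1
a_1 = 1: 10/1
a_2 = 2: 29/3
a_3 = 2: 68/7
a_4 = 55: 3769/388
a_5 = 1: 3837/395
a_6 = 8: 34465/3548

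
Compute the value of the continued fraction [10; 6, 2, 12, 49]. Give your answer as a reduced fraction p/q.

80737/7951

Start with 49.
12 + 1/(49/1) = 12 + 1/49 = 589/49
2 + 1/(589/49) = 2 + 49/589 = 1227/589
6 + 1/(1227/589) = 6 + 589/1227 = 7951/1227
10 + 1/(7951/1227) = 10 + 1227/7951 = 80737/7951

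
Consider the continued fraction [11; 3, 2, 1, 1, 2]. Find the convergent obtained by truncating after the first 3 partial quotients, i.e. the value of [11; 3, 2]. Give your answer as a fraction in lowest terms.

79/7

Use the convergent recurrence hₖ = aₖ·hₖ₋₁ + hₖ₋₂ (and likewise for the denominators kₖ):
a_0 = 11: 11/1
a_1 = 3: 34/3
a_2 = 2: 79/7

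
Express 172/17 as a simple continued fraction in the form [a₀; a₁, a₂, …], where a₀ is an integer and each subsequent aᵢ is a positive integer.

172 = 10·17 + 2, so a_0 = 10
17 = 8·2 + 1, so a_1 = 8
2 = 2·1 + 0, so a_2 = 2

[10; 8, 2]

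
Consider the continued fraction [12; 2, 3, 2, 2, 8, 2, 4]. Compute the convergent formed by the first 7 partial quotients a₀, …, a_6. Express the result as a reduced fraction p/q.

Start with 2.
8 + 1/(2/1) = 8 + 1/2 = 17/2
2 + 1/(17/2) = 2 + 2/17 = 36/17
2 + 1/(36/17) = 2 + 17/36 = 89/36
3 + 1/(89/36) = 3 + 36/89 = 303/89
2 + 1/(303/89) = 2 + 89/303 = 695/303
12 + 1/(695/303) = 12 + 303/695 = 8643/695

8643/695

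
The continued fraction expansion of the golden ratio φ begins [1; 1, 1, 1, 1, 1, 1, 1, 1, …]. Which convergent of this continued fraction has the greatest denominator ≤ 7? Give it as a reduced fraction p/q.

a_0 = 1: 1/1  (≤ bound)
a_1 = 1: 2/1  (≤ bound)
a_2 = 1: 3/2  (≤ bound)
a_3 = 1: 5/3  (≤ bound)
a_4 = 1: 8/5  (≤ bound)
a_5 = 1: 13/8  (> 7, stop)

8/5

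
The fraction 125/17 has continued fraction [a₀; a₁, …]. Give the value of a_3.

5

⌊125/17⌋ = 7, remainder 6
⌊17/6⌋ = 2, remainder 5
⌊6/5⌋ = 1, remainder 1
⌊5/1⌋ = 5, remainder 0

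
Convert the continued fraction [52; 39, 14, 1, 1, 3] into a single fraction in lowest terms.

a_0 = 52: 52/1
a_1 = 39: 2029/39
a_2 = 14: 28458/547
a_3 = 1: 30487/586
a_4 = 1: 58945/1133
a_5 = 3: 207322/3985

207322/3985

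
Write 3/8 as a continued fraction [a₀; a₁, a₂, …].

⌊3/8⌋ = 0, remainder 3
⌊8/3⌋ = 2, remainder 2
⌊3/2⌋ = 1, remainder 1
⌊2/1⌋ = 2, remainder 0

[0; 2, 1, 2]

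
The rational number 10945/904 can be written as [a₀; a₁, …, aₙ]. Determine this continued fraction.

10945 ÷ 904 → quotient 12, remainder 97
904 ÷ 97 → quotient 9, remainder 31
97 ÷ 31 → quotient 3, remainder 4
31 ÷ 4 → quotient 7, remainder 3
4 ÷ 3 → quotient 1, remainder 1
3 ÷ 1 → quotient 3, remainder 0

[12; 9, 3, 7, 1, 3]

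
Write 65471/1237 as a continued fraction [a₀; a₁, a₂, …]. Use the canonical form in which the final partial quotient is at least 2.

Run the Euclidean algorithm, recording each quotient:
65471 ÷ 1237 → quotient 52, remainder 1147
1237 ÷ 1147 → quotient 1, remainder 90
1147 ÷ 90 → quotient 12, remainder 67
90 ÷ 67 → quotient 1, remainder 23
67 ÷ 23 → quotient 2, remainder 21
23 ÷ 21 → quotient 1, remainder 2
21 ÷ 2 → quotient 10, remainder 1
2 ÷ 1 → quotient 2, remainder 0

[52; 1, 12, 1, 2, 1, 10, 2]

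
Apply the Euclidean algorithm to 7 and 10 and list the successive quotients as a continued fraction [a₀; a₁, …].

Apply division with remainder until the remainder is 0:
7 ÷ 10 → quotient 0, remainder 7
10 ÷ 7 → quotient 1, remainder 3
7 ÷ 3 → quotient 2, remainder 1
3 ÷ 1 → quotient 3, remainder 0

[0; 1, 2, 3]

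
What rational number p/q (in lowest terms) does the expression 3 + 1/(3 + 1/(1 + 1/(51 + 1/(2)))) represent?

a_0 = 3: 3/1
a_1 = 3: 10/3
a_2 = 1: 13/4
a_3 = 51: 673/207
a_4 = 2: 1359/418

1359/418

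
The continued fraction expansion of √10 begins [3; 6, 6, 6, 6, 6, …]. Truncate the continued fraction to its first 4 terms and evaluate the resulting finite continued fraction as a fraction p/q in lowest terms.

721/228

Start with 6.
6 + 1/(6/1) = 6 + 1/6 = 37/6
6 + 1/(37/6) = 6 + 6/37 = 228/37
3 + 1/(228/37) = 3 + 37/228 = 721/228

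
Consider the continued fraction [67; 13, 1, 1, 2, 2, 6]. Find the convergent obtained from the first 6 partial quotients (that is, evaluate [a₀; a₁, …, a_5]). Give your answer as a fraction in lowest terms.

Start with 2.
2 + 1/(2/1) = 2 + 1/2 = 5/2
1 + 1/(5/2) = 1 + 2/5 = 7/5
1 + 1/(7/5) = 1 + 5/7 = 12/7
13 + 1/(12/7) = 13 + 7/12 = 163/12
67 + 1/(163/12) = 67 + 12/163 = 10933/163

10933/163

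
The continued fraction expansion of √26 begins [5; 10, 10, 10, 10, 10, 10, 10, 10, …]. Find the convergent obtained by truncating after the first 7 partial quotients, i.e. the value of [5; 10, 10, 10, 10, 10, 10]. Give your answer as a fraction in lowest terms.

5357035/1050601

a_0 = 5: 5/1
a_1 = 10: 51/10
a_2 = 10: 515/101
a_3 = 10: 5201/1020
a_4 = 10: 52525/10301
a_5 = 10: 530451/104030
a_6 = 10: 5357035/1050601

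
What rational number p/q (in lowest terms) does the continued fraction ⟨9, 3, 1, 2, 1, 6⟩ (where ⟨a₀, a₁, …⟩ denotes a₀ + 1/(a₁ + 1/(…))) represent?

Starting at the tail and folding back:
Start with 6.
1 + 1/(6/1) = 1 + 1/6 = 7/6
2 + 1/(7/6) = 2 + 6/7 = 20/7
1 + 1/(20/7) = 1 + 7/20 = 27/20
3 + 1/(27/20) = 3 + 20/27 = 101/27
9 + 1/(101/27) = 9 + 27/101 = 936/101

936/101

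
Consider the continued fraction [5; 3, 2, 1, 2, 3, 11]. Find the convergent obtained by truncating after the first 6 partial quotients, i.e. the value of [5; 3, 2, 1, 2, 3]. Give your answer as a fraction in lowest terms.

a_0 = 5: 5/1
a_1 = 3: 16/3
a_2 = 2: 37/7
a_3 = 1: 53/10
a_4 = 2: 143/27
a_5 = 3: 482/91

482/91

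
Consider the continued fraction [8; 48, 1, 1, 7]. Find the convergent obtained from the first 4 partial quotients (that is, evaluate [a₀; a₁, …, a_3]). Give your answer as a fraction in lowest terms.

778/97

Compute successive convergents:
a_0 = 8: 8/1
a_1 = 48: 385/48
a_2 = 1: 393/49
a_3 = 1: 778/97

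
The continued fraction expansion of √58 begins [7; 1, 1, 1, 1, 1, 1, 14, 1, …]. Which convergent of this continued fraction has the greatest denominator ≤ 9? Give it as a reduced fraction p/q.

61/8

a_0 = 7: 7/1  (≤ bound)
a_1 = 1: 8/1  (≤ bound)
a_2 = 1: 15/2  (≤ bound)
a_3 = 1: 23/3  (≤ bound)
a_4 = 1: 38/5  (≤ bound)
a_5 = 1: 61/8  (≤ bound)
a_6 = 1: 99/13  (> 9, stop)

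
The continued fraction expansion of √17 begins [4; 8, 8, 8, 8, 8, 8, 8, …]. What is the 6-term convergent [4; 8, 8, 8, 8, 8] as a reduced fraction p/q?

143649/34840

Compute successive convergents:
a_0 = 4: 4/1
a_1 = 8: 33/8
a_2 = 8: 268/65
a_3 = 8: 2177/528
a_4 = 8: 17684/4289
a_5 = 8: 143649/34840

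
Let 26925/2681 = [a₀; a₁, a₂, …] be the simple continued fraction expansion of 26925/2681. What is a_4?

26925 ÷ 2681 → quotient 10, remainder 115
2681 ÷ 115 → quotient 23, remainder 36
115 ÷ 36 → quotient 3, remainder 7
36 ÷ 7 → quotient 5, remainder 1
7 ÷ 1 → quotient 7, remainder 0

7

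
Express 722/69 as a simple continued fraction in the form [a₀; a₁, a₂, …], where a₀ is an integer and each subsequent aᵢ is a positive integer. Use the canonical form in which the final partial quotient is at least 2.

[10; 2, 6, 2, 2]

Apply division with remainder until the remainder is 0:
722 ÷ 69 → quotient 10, remainder 32
69 ÷ 32 → quotient 2, remainder 5
32 ÷ 5 → quotient 6, remainder 2
5 ÷ 2 → quotient 2, remainder 1
2 ÷ 1 → quotient 2, remainder 0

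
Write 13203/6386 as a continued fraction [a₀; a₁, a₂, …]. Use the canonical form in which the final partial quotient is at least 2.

Run the Euclidean algorithm, recording each quotient:
13203 = 2·6386 + 431, so a_0 = 2
6386 = 14·431 + 352, so a_1 = 14
431 = 1·352 + 79, so a_2 = 1
352 = 4·79 + 36, so a_3 = 4
79 = 2·36 + 7, so a_4 = 2
36 = 5·7 + 1, so a_5 = 5
7 = 7·1 + 0, so a_6 = 7

[2; 14, 1, 4, 2, 5, 7]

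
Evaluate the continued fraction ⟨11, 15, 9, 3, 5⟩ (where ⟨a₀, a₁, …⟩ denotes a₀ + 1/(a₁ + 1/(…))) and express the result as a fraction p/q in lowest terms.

Build up convergents one term at a time:
a_0 = 11: 11/1
a_1 = 15: 166/15
a_2 = 9: 1505/136
a_3 = 3: 4681/423
a_4 = 5: 24910/2251

24910/2251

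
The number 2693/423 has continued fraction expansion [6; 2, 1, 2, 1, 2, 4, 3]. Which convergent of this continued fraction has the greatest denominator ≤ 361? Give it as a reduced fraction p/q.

834/131

a_0 = 6: 6/1  (≤ bound)
a_1 = 2: 13/2  (≤ bound)
a_2 = 1: 19/3  (≤ bound)
a_3 = 2: 51/8  (≤ bound)
a_4 = 1: 70/11  (≤ bound)
a_5 = 2: 191/30  (≤ bound)
a_6 = 4: 834/131  (≤ bound)
a_7 = 3: 2693/423  (> 361, stop)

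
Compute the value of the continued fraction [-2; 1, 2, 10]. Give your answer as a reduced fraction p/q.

a_0 = -2: -2/1
a_1 = 1: -1/1
a_2 = 2: -4/3
a_3 = 10: -41/31

-41/31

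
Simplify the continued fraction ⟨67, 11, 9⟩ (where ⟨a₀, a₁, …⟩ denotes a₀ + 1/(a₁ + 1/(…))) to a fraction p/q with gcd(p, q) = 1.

Collapse the nested fraction from the inside out:
Start with 9.
11 + 1/(9/1) = 11 + 1/9 = 100/9
67 + 1/(100/9) = 67 + 9/100 = 6709/100

6709/100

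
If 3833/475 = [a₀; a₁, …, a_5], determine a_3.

Run the Euclidean algorithm, recording each quotient:
3833 = 8·475 + 33, so a_0 = 8
475 = 14·33 + 13, so a_1 = 14
33 = 2·13 + 7, so a_2 = 2
13 = 1·7 + 6, so a_3 = 1

1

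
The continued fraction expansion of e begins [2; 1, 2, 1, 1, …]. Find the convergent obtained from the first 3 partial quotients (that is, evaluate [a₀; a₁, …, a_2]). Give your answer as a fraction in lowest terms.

Start with 2.
1 + 1/(2/1) = 1 + 1/2 = 3/2
2 + 1/(3/2) = 2 + 2/3 = 8/3

8/3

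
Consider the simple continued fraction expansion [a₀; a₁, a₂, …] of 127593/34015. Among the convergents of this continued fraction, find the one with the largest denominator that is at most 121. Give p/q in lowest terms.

a_0 = 3: 3/1  (≤ bound)
a_1 = 1: 4/1  (≤ bound)
a_2 = 3: 15/4  (≤ bound)
a_3 = 57: 859/229  (> 121, stop)

15/4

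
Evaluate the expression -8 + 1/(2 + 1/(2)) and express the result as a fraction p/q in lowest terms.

-38/5

Start with 2.
2 + 1/(2/1) = 2 + 1/2 = 5/2
-8 + 1/(5/2) = -8 + 2/5 = -38/5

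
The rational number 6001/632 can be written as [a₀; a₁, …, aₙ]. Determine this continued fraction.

[9; 2, 52, 6]

Run the Euclidean algorithm, recording each quotient:
6001 = 9·632 + 313, so a_0 = 9
632 = 2·313 + 6, so a_1 = 2
313 = 52·6 + 1, so a_2 = 52
6 = 6·1 + 0, so a_3 = 6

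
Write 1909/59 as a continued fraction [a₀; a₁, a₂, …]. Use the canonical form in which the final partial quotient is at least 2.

[32; 2, 1, 4, 4]

Run the Euclidean algorithm, recording each quotient:
1909 = 32·59 + 21, so a_0 = 32
59 = 2·21 + 17, so a_1 = 2
21 = 1·17 + 4, so a_2 = 1
17 = 4·4 + 1, so a_3 = 4
4 = 4·1 + 0, so a_4 = 4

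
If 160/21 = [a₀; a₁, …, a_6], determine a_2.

1

⌊160/21⌋ = 7, remainder 13
⌊21/13⌋ = 1, remainder 8
⌊13/8⌋ = 1, remainder 5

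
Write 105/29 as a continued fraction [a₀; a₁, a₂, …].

Apply division with remainder until the remainder is 0:
⌊105/29⌋ = 3, remainder 18
⌊29/18⌋ = 1, remainder 11
⌊18/11⌋ = 1, remainder 7
⌊11/7⌋ = 1, remainder 4
⌊7/4⌋ = 1, remainder 3
⌊4/3⌋ = 1, remainder 1
⌊3/1⌋ = 3, remainder 0

[3; 1, 1, 1, 1, 1, 3]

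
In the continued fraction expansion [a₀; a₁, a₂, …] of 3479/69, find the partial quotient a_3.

Apply division with remainder until the remainder is 0:
3479 = 50·69 + 29, so a_0 = 50
69 = 2·29 + 11, so a_1 = 2
29 = 2·11 + 7, so a_2 = 2
11 = 1·7 + 4, so a_3 = 1

1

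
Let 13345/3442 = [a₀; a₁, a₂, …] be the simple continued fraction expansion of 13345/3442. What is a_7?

13345 = 3·3442 + 3019, so a_0 = 3
3442 = 1·3019 + 423, so a_1 = 1
3019 = 7·423 + 58, so a_2 = 7
423 = 7·58 + 17, so a_3 = 7
58 = 3·17 + 7, so a_4 = 3
17 = 2·7 + 3, so a_5 = 2
7 = 2·3 + 1, so a_6 = 2
3 = 3·1 + 0, so a_7 = 3

3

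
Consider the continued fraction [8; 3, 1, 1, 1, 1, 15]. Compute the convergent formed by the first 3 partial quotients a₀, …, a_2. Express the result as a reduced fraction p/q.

a_0 = 8: 8/1
a_1 = 3: 25/3
a_2 = 1: 33/4

33/4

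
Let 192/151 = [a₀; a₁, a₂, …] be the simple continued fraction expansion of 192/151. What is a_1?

192 = 1·151 + 41, so a_0 = 1
151 = 3·41 + 28, so a_1 = 3

3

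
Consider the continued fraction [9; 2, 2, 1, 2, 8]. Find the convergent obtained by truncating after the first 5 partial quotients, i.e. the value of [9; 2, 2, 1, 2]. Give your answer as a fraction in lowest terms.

179/19

Start with 2.
1 + 1/(2/1) = 1 + 1/2 = 3/2
2 + 1/(3/2) = 2 + 2/3 = 8/3
2 + 1/(8/3) = 2 + 3/8 = 19/8
9 + 1/(19/8) = 9 + 8/19 = 179/19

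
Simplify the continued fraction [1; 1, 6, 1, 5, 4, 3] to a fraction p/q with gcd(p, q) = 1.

Start with 3.
4 + 1/(3/1) = 4 + 1/3 = 13/3
5 + 1/(13/3) = 5 + 3/13 = 68/13
1 + 1/(68/13) = 1 + 13/68 = 81/68
6 + 1/(81/68) = 6 + 68/81 = 554/81
1 + 1/(554/81) = 1 + 81/554 = 635/554
1 + 1/(635/554) = 1 + 554/635 = 1189/635

1189/635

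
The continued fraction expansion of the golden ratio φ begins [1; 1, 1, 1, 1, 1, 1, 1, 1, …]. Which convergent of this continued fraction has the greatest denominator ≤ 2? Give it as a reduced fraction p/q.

3/2

a_0 = 1: 1/1  (≤ bound)
a_1 = 1: 2/1  (≤ bound)
a_2 = 1: 3/2  (≤ bound)
a_3 = 1: 5/3  (> 2, stop)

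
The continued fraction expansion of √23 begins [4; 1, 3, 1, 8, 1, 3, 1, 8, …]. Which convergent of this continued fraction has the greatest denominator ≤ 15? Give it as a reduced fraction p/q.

24/5

a_0 = 4: 4/1  (≤ bound)
a_1 = 1: 5/1  (≤ bound)
a_2 = 3: 19/4  (≤ bound)
a_3 = 1: 24/5  (≤ bound)
a_4 = 8: 211/44  (> 15, stop)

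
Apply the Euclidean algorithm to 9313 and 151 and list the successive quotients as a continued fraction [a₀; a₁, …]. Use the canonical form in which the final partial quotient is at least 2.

[61; 1, 2, 12, 4]

Run the Euclidean algorithm, recording each quotient:
9313 = 61·151 + 102, so a_0 = 61
151 = 1·102 + 49, so a_1 = 1
102 = 2·49 + 4, so a_2 = 2
49 = 12·4 + 1, so a_3 = 12
4 = 4·1 + 0, so a_4 = 4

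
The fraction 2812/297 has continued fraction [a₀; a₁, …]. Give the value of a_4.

2812 = 9·297 + 139, so a_0 = 9
297 = 2·139 + 19, so a_1 = 2
139 = 7·19 + 6, so a_2 = 7
19 = 3·6 + 1, so a_3 = 3
6 = 6·1 + 0, so a_4 = 6

6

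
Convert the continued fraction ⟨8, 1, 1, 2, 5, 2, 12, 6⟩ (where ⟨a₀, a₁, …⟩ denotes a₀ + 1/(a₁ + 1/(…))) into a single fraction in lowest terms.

38403/4469

Compute successive convergents:
a_0 = 8: 8/1
a_1 = 1: 9/1
a_2 = 1: 17/2
a_3 = 2: 43/5
a_4 = 5: 232/27
a_5 = 2: 507/59
a_6 = 12: 6316/735
a_7 = 6: 38403/4469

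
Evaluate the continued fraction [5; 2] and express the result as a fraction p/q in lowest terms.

11/2

Build up convergents one term at a time:
a_0 = 5: 5/1
a_1 = 2: 11/2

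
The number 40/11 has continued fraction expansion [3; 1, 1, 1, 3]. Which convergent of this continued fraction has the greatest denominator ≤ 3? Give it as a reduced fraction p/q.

11/3

a_0 = 3: 3/1  (≤ bound)
a_1 = 1: 4/1  (≤ bound)
a_2 = 1: 7/2  (≤ bound)
a_3 = 1: 11/3  (≤ bound)
a_4 = 3: 40/11  (> 3, stop)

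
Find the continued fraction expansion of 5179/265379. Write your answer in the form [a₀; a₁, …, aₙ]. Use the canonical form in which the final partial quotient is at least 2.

[0; 51, 4, 6, 1, 58, 1, 2]

⌊5179/265379⌋ = 0, remainder 5179
⌊265379/5179⌋ = 51, remainder 1250
⌊5179/1250⌋ = 4, remainder 179
⌊1250/179⌋ = 6, remainder 176
⌊179/176⌋ = 1, remainder 3
⌊176/3⌋ = 58, remainder 2
⌊3/2⌋ = 1, remainder 1
⌊2/1⌋ = 2, remainder 0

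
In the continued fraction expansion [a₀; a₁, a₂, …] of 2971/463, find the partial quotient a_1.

2

2971 ÷ 463 → quotient 6, remainder 193
463 ÷ 193 → quotient 2, remainder 77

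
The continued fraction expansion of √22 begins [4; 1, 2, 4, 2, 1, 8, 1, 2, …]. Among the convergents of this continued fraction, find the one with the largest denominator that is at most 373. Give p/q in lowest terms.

a_0 = 4: 4/1  (≤ bound)
a_1 = 1: 5/1  (≤ bound)
a_2 = 2: 14/3  (≤ bound)
a_3 = 4: 61/13  (≤ bound)
a_4 = 2: 136/29  (≤ bound)
a_5 = 1: 197/42  (≤ bound)
a_6 = 8: 1712/365  (≤ bound)
a_7 = 1: 1909/407  (> 373, stop)

1712/365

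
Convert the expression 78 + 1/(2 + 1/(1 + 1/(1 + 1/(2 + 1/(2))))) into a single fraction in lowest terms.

2430/31

Start with 2.
2 + 1/(2/1) = 2 + 1/2 = 5/2
1 + 1/(5/2) = 1 + 2/5 = 7/5
1 + 1/(7/5) = 1 + 5/7 = 12/7
2 + 1/(12/7) = 2 + 7/12 = 31/12
78 + 1/(31/12) = 78 + 12/31 = 2430/31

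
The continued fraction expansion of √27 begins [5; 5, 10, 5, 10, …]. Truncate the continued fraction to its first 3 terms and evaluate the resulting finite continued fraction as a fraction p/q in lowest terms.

265/51

Collapse the nested fraction from the inside out:
Start with 10.
5 + 1/(10/1) = 5 + 1/10 = 51/10
5 + 1/(51/10) = 5 + 10/51 = 265/51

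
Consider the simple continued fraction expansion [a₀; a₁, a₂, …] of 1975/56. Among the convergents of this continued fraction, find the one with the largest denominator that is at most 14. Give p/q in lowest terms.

388/11

List convergents until the denominator exceeds the bound:
a_0 = 35: 35/1  (≤ bound)
a_1 = 3: 106/3  (≤ bound)
a_2 = 1: 141/4  (≤ bound)
a_3 = 2: 388/11  (≤ bound)
a_4 = 1: 529/15  (> 14, stop)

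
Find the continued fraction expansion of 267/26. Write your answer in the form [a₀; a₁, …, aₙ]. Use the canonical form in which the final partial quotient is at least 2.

[10; 3, 1, 2, 2]

267 ÷ 26 → quotient 10, remainder 7
26 ÷ 7 → quotient 3, remainder 5
7 ÷ 5 → quotient 1, remainder 2
5 ÷ 2 → quotient 2, remainder 1
2 ÷ 1 → quotient 2, remainder 0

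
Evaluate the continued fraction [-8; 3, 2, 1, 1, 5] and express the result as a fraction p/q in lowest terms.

-732/95

Start with 5.
1 + 1/(5/1) = 1 + 1/5 = 6/5
1 + 1/(6/5) = 1 + 5/6 = 11/6
2 + 1/(11/6) = 2 + 6/11 = 28/11
3 + 1/(28/11) = 3 + 11/28 = 95/28
-8 + 1/(95/28) = -8 + 28/95 = -732/95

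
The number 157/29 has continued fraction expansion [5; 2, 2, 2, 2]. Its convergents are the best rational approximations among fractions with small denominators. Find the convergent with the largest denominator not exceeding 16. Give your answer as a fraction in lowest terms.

a_0 = 5: 5/1  (≤ bound)
a_1 = 2: 11/2  (≤ bound)
a_2 = 2: 27/5  (≤ bound)
a_3 = 2: 65/12  (≤ bound)
a_4 = 2: 157/29  (> 16, stop)

65/12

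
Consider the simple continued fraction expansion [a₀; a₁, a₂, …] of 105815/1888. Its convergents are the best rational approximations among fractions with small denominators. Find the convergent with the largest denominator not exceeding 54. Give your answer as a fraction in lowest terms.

1233/22

a_0 = 56: 56/1  (≤ bound)
a_1 = 21: 1177/21  (≤ bound)
a_2 = 1: 1233/22  (≤ bound)
a_3 = 2: 3643/65  (> 54, stop)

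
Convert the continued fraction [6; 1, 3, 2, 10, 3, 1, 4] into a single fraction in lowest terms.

12408/1831

Start with 4.
1 + 1/(4/1) = 1 + 1/4 = 5/4
3 + 1/(5/4) = 3 + 4/5 = 19/5
10 + 1/(19/5) = 10 + 5/19 = 195/19
2 + 1/(195/19) = 2 + 19/195 = 409/195
3 + 1/(409/195) = 3 + 195/409 = 1422/409
1 + 1/(1422/409) = 1 + 409/1422 = 1831/1422
6 + 1/(1831/1422) = 6 + 1422/1831 = 12408/1831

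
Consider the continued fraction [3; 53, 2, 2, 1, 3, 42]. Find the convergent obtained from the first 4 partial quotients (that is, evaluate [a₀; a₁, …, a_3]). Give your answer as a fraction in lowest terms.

806/267

a_0 = 3: 3/1
a_1 = 53: 160/53
a_2 = 2: 323/107
a_3 = 2: 806/267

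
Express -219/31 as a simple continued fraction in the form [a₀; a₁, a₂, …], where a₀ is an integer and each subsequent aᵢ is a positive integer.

-219 = -8·31 + 29, so a_0 = -8
31 = 1·29 + 2, so a_1 = 1
29 = 14·2 + 1, so a_2 = 14
2 = 2·1 + 0, so a_3 = 2

[-8; 1, 14, 2]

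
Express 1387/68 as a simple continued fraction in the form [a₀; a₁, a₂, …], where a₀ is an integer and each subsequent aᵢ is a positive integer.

[20; 2, 1, 1, 13]

Repeatedly divide and take the remainder:
1387 ÷ 68 → quotient 20, remainder 27
68 ÷ 27 → quotient 2, remainder 14
27 ÷ 14 → quotient 1, remainder 13
14 ÷ 13 → quotient 1, remainder 1
13 ÷ 1 → quotient 13, remainder 0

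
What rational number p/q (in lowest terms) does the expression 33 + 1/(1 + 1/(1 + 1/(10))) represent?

Start with 10.
1 + 1/(10/1) = 1 + 1/10 = 11/10
1 + 1/(11/10) = 1 + 10/11 = 21/11
33 + 1/(21/11) = 33 + 11/21 = 704/21

704/21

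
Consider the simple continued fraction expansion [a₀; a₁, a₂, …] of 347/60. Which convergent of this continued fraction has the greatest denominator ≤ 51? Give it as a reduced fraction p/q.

133/23

a_0 = 5: 5/1  (≤ bound)
a_1 = 1: 6/1  (≤ bound)
a_2 = 3: 23/4  (≤ bound)
a_3 = 1: 29/5  (≤ bound)
a_4 = 1: 52/9  (≤ bound)
a_5 = 1: 81/14  (≤ bound)
a_6 = 1: 133/23  (≤ bound)
a_7 = 2: 347/60  (> 51, stop)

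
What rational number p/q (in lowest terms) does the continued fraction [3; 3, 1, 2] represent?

Start with 2.
1 + 1/(2/1) = 1 + 1/2 = 3/2
3 + 1/(3/2) = 3 + 2/3 = 11/3
3 + 1/(11/3) = 3 + 3/11 = 36/11

36/11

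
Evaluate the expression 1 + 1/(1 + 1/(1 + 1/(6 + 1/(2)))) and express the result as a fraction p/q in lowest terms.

43/28

a_0 = 1: 1/1
a_1 = 1: 2/1
a_2 = 1: 3/2
a_3 = 6: 20/13
a_4 = 2: 43/28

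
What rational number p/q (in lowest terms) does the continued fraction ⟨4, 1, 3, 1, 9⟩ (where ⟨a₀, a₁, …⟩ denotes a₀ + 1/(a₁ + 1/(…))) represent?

235/49

Compute successive convergents:
a_0 = 4: 4/1
a_1 = 1: 5/1
a_2 = 3: 19/4
a_3 = 1: 24/5
a_4 = 9: 235/49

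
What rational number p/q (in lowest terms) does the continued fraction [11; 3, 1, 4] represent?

214/19

Start with 4.
1 + 1/(4/1) = 1 + 1/4 = 5/4
3 + 1/(5/4) = 3 + 4/5 = 19/5
11 + 1/(19/5) = 11 + 5/19 = 214/19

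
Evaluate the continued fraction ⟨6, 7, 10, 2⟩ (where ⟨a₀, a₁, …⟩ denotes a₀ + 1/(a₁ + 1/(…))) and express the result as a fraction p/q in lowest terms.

Collapse the nested fraction from the inside out:
Start with 2.
10 + 1/(2/1) = 10 + 1/2 = 21/2
7 + 1/(21/2) = 7 + 2/21 = 149/21
6 + 1/(149/21) = 6 + 21/149 = 915/149

915/149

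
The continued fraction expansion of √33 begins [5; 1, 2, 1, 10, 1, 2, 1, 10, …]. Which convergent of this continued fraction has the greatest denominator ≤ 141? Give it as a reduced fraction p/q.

a_0 = 5: 5/1  (≤ bound)
a_1 = 1: 6/1  (≤ bound)
a_2 = 2: 17/3  (≤ bound)
a_3 = 1: 23/4  (≤ bound)
a_4 = 10: 247/43  (≤ bound)
a_5 = 1: 270/47  (≤ bound)
a_6 = 2: 787/137  (≤ bound)
a_7 = 1: 1057/184  (> 141, stop)

787/137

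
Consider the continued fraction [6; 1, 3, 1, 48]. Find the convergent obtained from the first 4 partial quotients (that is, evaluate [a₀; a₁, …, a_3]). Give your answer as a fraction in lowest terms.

a_0 = 6: 6/1
a_1 = 1: 7/1
a_2 = 3: 27/4
a_3 = 1: 34/5

34/5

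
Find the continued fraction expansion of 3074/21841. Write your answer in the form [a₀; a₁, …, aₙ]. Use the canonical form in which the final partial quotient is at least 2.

[0; 7, 9, 1, 1, 14, 5, 2]

3074 = 0·21841 + 3074, so a_0 = 0
21841 = 7·3074 + 323, so a_1 = 7
3074 = 9·323 + 167, so a_2 = 9
323 = 1·167 + 156, so a_3 = 1
167 = 1·156 + 11, so a_4 = 1
156 = 14·11 + 2, so a_5 = 14
11 = 5·2 + 1, so a_6 = 5
2 = 2·1 + 0, so a_7 = 2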